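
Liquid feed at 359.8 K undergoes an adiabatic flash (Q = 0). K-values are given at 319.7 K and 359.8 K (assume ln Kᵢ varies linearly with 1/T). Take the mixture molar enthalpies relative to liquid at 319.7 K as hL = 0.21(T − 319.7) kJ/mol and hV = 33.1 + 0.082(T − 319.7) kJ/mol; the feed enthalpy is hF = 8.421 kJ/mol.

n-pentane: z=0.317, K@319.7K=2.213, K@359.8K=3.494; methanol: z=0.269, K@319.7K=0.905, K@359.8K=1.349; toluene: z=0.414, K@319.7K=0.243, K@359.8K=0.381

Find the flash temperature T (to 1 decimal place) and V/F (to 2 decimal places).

T = 328.4 K, V/F = 0.21

Adiabatic flash: solve Rachford–Rice at each trial T, then check hF = ψ·hV(T) + (1−ψ)·hL(T).
  T = 319.7 K: K = (2.213, 0.905, 0.243), RR gives ψ = 0.067, H_out = 2.206 kJ/mol
  T = 359.8 K: K = (3.494, 1.349, 0.381), RR gives ψ = 0.582, H_out = 24.696 kJ/mol
  T = 339.8 K: K = (2.820, 1.119, 0.309), RR gives ψ = 0.357, H_out = 15.128 kJ/mol
  T = 329.8 K: K = (2.509, 1.010, 0.275), RR gives ψ = 0.227, H_out = 9.325 kJ/mol
  T = 324.8 K: K = (2.360, 0.957, 0.259), RR gives ψ = 0.152, H_out = 6.001 kJ/mol
  T = 327.3 K: K = (2.434, 0.983, 0.267), RR gives ψ = 0.190, H_out = 7.706 kJ/mol
  T = 328.6 K: K = (2.473, 0.997, 0.271), RR gives ψ = 0.209, H_out = 8.558 kJ/mol
Linear interpolation between T = 327.3 (H_out = 7.706) and T = 328.6 (H_out = 8.558) on hF = 8.421 gives T ≈ 328.4 K, at which ψ = 0.21.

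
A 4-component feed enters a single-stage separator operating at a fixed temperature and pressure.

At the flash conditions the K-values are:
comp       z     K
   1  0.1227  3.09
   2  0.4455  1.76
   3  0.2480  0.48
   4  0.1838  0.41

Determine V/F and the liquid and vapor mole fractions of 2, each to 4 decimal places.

Rachford–Rice: g(V/F) = Σ zᵢ(Kᵢ−1)/(1+V/F(Kᵢ−1)) = 0.
g(0) = ΣzᵢKᵢ − 1 = 0.3576 and g(1) = 1 − Σzᵢ/Kᵢ = -0.2578, so a root lies in (0, 1).
Iterate (Newton) starting at V/F = 0.5:
  V/F = 0.5000: g = 0.04266, g' = -0.5145 → V/F = 0.5829
  V/F = 0.5829: g = -0.00010, g' = -0.5192 → V/F = 0.5827
Converged at V/F = 0.5827.
Compositions from xᵢ = zᵢ/(1+V/F(Kᵢ−1)), yᵢ = Kᵢxᵢ:
  1: x = 0.0553, y = 0.1709
  2: x = 0.3088, y = 0.5434
  3: x = 0.3558, y = 0.1708
  4: x = 0.2801, y = 0.1148

V/F = 0.5827, x_2 = 0.3088, y_2 = 0.5434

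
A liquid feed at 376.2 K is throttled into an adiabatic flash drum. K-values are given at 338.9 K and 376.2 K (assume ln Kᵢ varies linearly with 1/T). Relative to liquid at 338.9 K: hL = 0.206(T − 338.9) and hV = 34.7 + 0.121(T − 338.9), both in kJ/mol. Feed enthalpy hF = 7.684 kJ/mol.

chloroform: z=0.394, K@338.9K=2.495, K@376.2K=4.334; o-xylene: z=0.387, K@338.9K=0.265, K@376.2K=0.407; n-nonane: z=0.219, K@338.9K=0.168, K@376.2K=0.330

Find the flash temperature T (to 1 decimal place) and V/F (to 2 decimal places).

Adiabatic flash: solve Rachford–Rice at each trial T, then check hF = ψ·hV(T) + (1−ψ)·hL(T).
  T = 338.9 K: K = (2.495, 0.265, 0.168), RR gives ψ = 0.106, H_out = 3.683 kJ/mol
  T = 376.2 K: K = (4.334, 0.407, 0.330), RR gives ψ = 0.452, H_out = 21.935 kJ/mol
  T = 357.5 K: K = (3.334, 0.332, 0.239), RR gives ψ = 0.301, H_out = 13.812 kJ/mol
  T = 348.2 K: K = (2.895, 0.297, 0.202), RR gives ψ = 0.214, H_out = 9.182 kJ/mol
  T = 343.5 K: K = (2.688, 0.281, 0.184), RR gives ψ = 0.163, H_out = 6.547 kJ/mol
  T = 345.9 K: K = (2.793, 0.289, 0.193), RR gives ψ = 0.190, H_out = 7.924 kJ/mol
Linear interpolation between T = 343.5 (H_out = 6.547) and T = 345.9 (H_out = 7.924) on hF = 7.684 gives T ≈ 345.5 K, at which ψ = 0.19.

T = 345.5 K, V/F = 0.19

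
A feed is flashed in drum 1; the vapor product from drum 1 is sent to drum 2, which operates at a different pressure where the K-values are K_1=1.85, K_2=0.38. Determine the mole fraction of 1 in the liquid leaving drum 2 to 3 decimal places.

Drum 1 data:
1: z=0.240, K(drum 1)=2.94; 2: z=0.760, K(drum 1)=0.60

x_1 (drum 2) = 0.422

Drum 1:
Let ψ₁ = V/F and solve Σ zᵢ(Kᵢ−1)/(1+ψ₁(Kᵢ−1)) = 0.
Check two-phase: ΣzᵢKᵢ = 1.162 > 1 and Σzᵢ/Kᵢ = 1.348 > 1, so g(0) = 0.162 > 0 and g(1) = -0.348 < 0.
Binary case is linear: z₁(K₁−1)(1+ψ₁(K₂−1)) + z₂(K₂−1)(1+ψ₁(K₁−1)) = 0
⇒ ψ₁ = [z₁(K₁−1)+z₂(K₂−1)] / [−(K₁−1)(K₂−1)] = 0.1616/0.7760 = 0.208
Drum-1 compositions:
  1: x = 0.171, y = 0.503
  2: x = 0.829, y = 0.497
Drum-2 feed = drum-1 vapor: z₂ = (0.5026, 0.4974).
Drum 2:
Let ψ₂ = V/F and solve Σ zᵢ(Kᵢ−1)/(1+ψ₂(Kᵢ−1)) = 0.
Feasibility: ΣzᵢKᵢ = 1.119, Σzᵢ/Kᵢ = 1.581 — both > 1, two phases present.
Newton–Raphson from ψ₂ = 0.5:
  ψ₂ = 0.500: g = -0.1472, g' = -0.580 → ψ₂ = 0.246
  ψ₂ = 0.246: g = -0.0108, g' = -0.515 → ψ₂ = 0.225
Converged at ψ₂ = 0.225.
  1: x = 0.422, y = 0.780
  2: x = 0.578, y = 0.220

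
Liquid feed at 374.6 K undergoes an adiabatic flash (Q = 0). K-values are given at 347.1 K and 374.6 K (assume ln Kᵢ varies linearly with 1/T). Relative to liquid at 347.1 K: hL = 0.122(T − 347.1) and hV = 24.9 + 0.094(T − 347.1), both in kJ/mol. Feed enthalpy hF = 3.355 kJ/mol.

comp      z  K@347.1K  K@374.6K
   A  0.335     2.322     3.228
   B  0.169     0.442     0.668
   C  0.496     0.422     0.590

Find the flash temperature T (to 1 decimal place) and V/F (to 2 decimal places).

Adiabatic flash: solve Rachford–Rice at each trial T, then check hF = ψ·hV(T) + (1−ψ)·hL(T).
  T = 347.1 K: K = (2.322, 0.442, 0.422), RR gives ψ = 0.082, H_out = 2.034 kJ/mol
  T = 374.6 K: K = (3.228, 0.668, 0.590), RR gives ψ = 0.558, H_out = 16.828 kJ/mol
  T = 360.9 K: K = (2.757, 0.548, 0.502), RR gives ψ = 0.311, H_out = 9.298 kJ/mol
  T = 354.0 K: K = (2.534, 0.493, 0.461), RR gives ψ = 0.198, H_out = 5.730 kJ/mol
  T = 350.6 K: K = (2.428, 0.468, 0.442), RR gives ψ = 0.142, H_out = 3.938 kJ/mol
  T = 348.9 K: K = (2.376, 0.455, 0.432), RR gives ψ = 0.113, H_out = 3.023 kJ/mol
Linear interpolation between T = 348.9 (H_out = 3.023) and T = 350.6 (H_out = 3.938) on hF = 3.355 gives T ≈ 349.5 K, at which ψ = 0.12.

T = 349.5 K, V/F = 0.12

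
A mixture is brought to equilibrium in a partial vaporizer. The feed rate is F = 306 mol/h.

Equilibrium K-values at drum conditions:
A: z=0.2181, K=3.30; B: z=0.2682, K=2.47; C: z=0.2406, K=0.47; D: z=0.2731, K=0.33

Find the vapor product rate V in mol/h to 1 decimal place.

Material balance + equilibrium reduce to Σ zᵢ(Kᵢ−1)/(1+V/F(Kᵢ−1)) = 0.
Check two-phase: ΣzᵢKᵢ = 1.5854 > 1 and Σzᵢ/Kᵢ = 1.5142 > 1, so g(0) = 0.5854 > 0 and g(1) = -0.5142 < 0.
Newton–Raphson from V/F = 0.33:
  V/F = 0.3300: g = 0.16119, g' = -0.9370 → V/F = 0.5020
  V/F = 0.5020: g = 0.01020, g' = -0.8442 → V/F = 0.5141
Converged at V/F = 0.5141.
Then V = V/F·F = 0.5141·306 = 157.3 mol/h and L = F − V = 148.7 mol/h.

V = 157.3 mol/h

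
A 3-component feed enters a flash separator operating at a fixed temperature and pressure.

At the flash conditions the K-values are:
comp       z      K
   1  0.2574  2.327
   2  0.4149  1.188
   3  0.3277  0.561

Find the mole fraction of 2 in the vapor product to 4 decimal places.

y_2 = 0.4254

Newton–Raphson from ψ = 0.5:
  ψ = 0.5000: g = 0.09231, g' = -0.2797 → ψ = 0.8300
  ψ = 0.8300: g = 0.00368, g' = -0.2699 → ψ = 0.8437
  ψ = 0.8437: g = -0.00001, g' = -0.2711 → ψ = 0.8436
Converged at ψ = 0.8436.
Compositions from xᵢ = zᵢ/(1+ψ(Kᵢ−1)), yᵢ = Kᵢxᵢ:
  1: x = 0.1214, y = 0.2826
  2: x = 0.3581, y = 0.4254
  3: x = 0.5205, y = 0.2920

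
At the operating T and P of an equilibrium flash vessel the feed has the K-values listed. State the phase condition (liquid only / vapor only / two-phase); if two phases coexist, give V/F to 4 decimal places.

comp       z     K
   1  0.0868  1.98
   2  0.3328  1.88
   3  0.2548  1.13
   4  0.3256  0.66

ΣzᵢKᵢ = 1.3003; Σzᵢ/Kᵢ = 0.9397.
Since Σzᵢ/Kᵢ < 1 the mixture is above its dew point — single vapor phase.

vapor only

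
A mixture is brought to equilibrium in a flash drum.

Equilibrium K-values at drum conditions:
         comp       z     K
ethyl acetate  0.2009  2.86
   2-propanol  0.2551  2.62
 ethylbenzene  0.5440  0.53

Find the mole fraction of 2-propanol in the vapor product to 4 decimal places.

y_2-propanol = 0.3245

Iterate (Newton) starting at ψ = 0.64:
  ψ = 0.6400: g = 0.00782, g' = -0.5520 → ψ = 0.6542
Converged at ψ = 0.6542.
Compositions from xᵢ = zᵢ/(1+ψ(Kᵢ−1)), yᵢ = Kᵢxᵢ:
  ethyl acetate: x = 0.0906, y = 0.2592
  2-propanol: x = 0.1238, y = 0.3245
  ethylbenzene: x = 0.7855, y = 0.4163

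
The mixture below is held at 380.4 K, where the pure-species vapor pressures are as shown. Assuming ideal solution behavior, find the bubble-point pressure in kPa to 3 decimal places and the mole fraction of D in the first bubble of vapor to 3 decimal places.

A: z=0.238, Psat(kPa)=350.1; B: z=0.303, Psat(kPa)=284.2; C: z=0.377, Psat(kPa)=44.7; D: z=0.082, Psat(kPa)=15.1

Pbub = 187.526 kPa, y_D = 0.007

At the bubble point ψ → 0, so ΣzᵢKᵢ = 1 with Kᵢ = Pᵢˢᵃᵗ/P ⇒ P = ΣzᵢPᵢˢᵃᵗ.
P = 0.238·350.1 + 0.303·284.2 + 0.377·44.7 + 0.082·15.1 = 187.526 kPa
yᵢ = zᵢPᵢˢᵃᵗ/P ⇒ y_D = 0.082·15.1/187.526 = 0.007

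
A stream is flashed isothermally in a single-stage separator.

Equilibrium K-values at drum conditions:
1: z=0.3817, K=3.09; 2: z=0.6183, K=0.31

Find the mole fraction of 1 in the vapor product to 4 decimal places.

y_1 = 0.7669

Material balance + equilibrium reduce to Σ zᵢ(Kᵢ−1)/(1+ψ(Kᵢ−1)) = 0.
Check two-phase: ΣzᵢKᵢ = 1.3711 > 1 and Σzᵢ/Kᵢ = 2.1180 > 1, so g(0) = 0.3711 > 0 and g(1) = -1.1180 < 0.
Binary case is linear: z₁(K₁−1)(1+ψ(K₂−1)) + z₂(K₂−1)(1+ψ(K₁−1)) = 0
⇒ ψ = [z₁(K₁−1)+z₂(K₂−1)] / [−(K₁−1)(K₂−1)] = 0.37113/1.44210 = 0.2574
Compositions from xᵢ = zᵢ/(1+ψ(Kᵢ−1)), yᵢ = Kᵢxᵢ:
  1: x = 0.2482, y = 0.7669
  2: x = 0.7518, y = 0.2331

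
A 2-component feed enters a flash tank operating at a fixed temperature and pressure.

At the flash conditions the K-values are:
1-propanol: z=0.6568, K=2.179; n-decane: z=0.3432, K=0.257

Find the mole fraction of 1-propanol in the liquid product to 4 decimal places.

Binary case is linear: z₁(K₁−1)(1+ψ(K₂−1)) + z₂(K₂−1)(1+ψ(K₁−1)) = 0
⇒ ψ = [z₁(K₁−1)+z₂(K₂−1)] / [−(K₁−1)(K₂−1)] = 0.51937/0.87600 = 0.5929
Compositions from xᵢ = zᵢ/(1+ψ(Kᵢ−1)), yᵢ = Kᵢxᵢ:
  1-propanol: x = 0.3866, y = 0.8424
  n-decane: x = 0.6134, y = 0.1576

x_1-propanol = 0.3866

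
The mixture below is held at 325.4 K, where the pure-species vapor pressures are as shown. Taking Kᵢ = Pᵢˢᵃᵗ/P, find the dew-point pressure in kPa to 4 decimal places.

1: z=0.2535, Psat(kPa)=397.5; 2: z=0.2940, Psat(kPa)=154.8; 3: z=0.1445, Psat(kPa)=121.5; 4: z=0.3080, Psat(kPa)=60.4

Pdew = 113.3068 kPa

At the dew point ψ → 1, so Σzᵢ/Kᵢ = 1 with Kᵢ = Pᵢˢᵃᵗ/P ⇒ 1/P = Σzᵢ/Pᵢˢᵃᵗ.
1/P = 0.2535/397.5 + 0.2940/154.8 + 0.1445/121.5 + 0.3080/60.4 = 0.0088256 ⇒ P = 113.3068 kPa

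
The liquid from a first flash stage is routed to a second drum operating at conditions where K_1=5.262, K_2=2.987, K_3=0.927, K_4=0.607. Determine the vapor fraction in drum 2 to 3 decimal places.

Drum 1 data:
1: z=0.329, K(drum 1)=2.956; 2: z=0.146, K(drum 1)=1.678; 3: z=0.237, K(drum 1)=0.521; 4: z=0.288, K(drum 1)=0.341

Drum 1:
Let ψ₁ = V/F and solve Σ zᵢ(Kᵢ−1)/(1+ψ₁(Kᵢ−1)) = 0.
Check two-phase: ΣzᵢKᵢ = 1.439 > 1 and Σzᵢ/Kᵢ = 1.498 > 1, so g(0) = 0.439 > 0 and g(1) = -0.498 < 0.
Newton–Raphson from ψ₁ = 0.5:
  ψ₁ = 0.500: g = -0.0331, g' = -0.731 → ψ₁ = 0.455
Converged at ψ₁ = 0.455.
Drum-1 compositions:
  1: x = 0.174, y = 0.515
  2: x = 0.112, y = 0.187
  3: x = 0.303, y = 0.158
  4: x = 0.411, y = 0.140
Drum-2 feed = drum-1 liquid: z₂ = (0.1741, 0.1116, 0.3030, 0.4113).
Drum 2:
Rachford–Rice: g(ψ₂) = Σ zᵢ(Kᵢ−1)/(1+ψ₂(Kᵢ−1)) = 0.
Check two-phase: ΣzᵢKᵢ = 1.780 > 1 and Σzᵢ/Kᵢ = 1.075 > 1, so g(0) = 0.780 > 0 and g(1) = -0.075 < 0.
Iterate (Newton) starting at ψ₂ = 0.43:
  ψ₂ = 0.430: g = 0.1642, g' = -0.616 → ψ₂ = 0.697
  ψ₂ = 0.697: g = 0.0341, g' = -0.401 → ψ₂ = 0.782
  ψ₂ = 0.782: g = 0.0014, g' = -0.370 → ψ₂ = 0.785
Converged at ψ₂ = 0.785.
  1: x = 0.040, y = 0.211
  2: x = 0.044, y = 0.130
  3: x = 0.321, y = 0.298
  4: x = 0.595, y = 0.361

V/F (drum 2) = 0.785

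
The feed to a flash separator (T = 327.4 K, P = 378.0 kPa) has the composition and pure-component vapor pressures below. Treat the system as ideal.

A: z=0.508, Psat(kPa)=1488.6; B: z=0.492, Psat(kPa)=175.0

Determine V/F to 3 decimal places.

V/F = 0.778

Raoult's law: Kᵢ = Pᵢˢᵃᵗ/P = Pᵢˢᵃᵗ/378.0.
  K_A = 1488.6/378.0 = 3.93810, K_B = 175.0/378.0 = 0.46296
Rachford–Rice: g(V/F) = Σ zᵢ(Kᵢ−1)/(1+V/F(Kᵢ−1)) = 0.
Check two-phase: ΣzᵢKᵢ = 2.228 > 1 and Σzᵢ/Kᵢ = 1.192 > 1, so g(0) = 1.228 > 0 and g(1) = -0.192 < 0.
Binary case is linear: z₁(K₁−1)(1+V/F(K₂−1)) + z₂(K₂−1)(1+V/F(K₁−1)) = 0
⇒ V/F = [z₁(K₁−1)+z₂(K₂−1)] / [−(K₁−1)(K₂−1)] = 1.2283/1.5779 = 0.778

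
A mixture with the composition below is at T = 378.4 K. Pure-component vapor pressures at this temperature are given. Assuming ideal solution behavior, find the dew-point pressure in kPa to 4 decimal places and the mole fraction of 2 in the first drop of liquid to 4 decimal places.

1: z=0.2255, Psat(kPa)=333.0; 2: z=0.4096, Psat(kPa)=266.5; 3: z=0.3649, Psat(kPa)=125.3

Pdew = 195.0706 kPa, x_2 = 0.2998

At the dew point ψ → 1, so Σzᵢ/Kᵢ = 1 with Kᵢ = Pᵢˢᵃᵗ/P ⇒ 1/P = Σzᵢ/Pᵢˢᵃᵗ.
1/P = 0.2255/333.0 + 0.4096/266.5 + 0.3649/125.3 = 0.0051263 ⇒ P = 195.0706 kPa
xᵢ = zᵢP/Pᵢˢᵃᵗ ⇒ x_2 = 0.4096·195.0706/266.5 = 0.2998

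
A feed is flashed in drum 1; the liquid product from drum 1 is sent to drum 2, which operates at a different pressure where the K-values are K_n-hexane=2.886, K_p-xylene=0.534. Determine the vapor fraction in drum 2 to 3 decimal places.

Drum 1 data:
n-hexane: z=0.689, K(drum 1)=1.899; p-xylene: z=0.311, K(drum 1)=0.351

V/F (drum 2) = 0.592

Drum 1:
Binary case is linear: z₁(K₁−1)(1+ψ₁(K₂−1)) + z₂(K₂−1)(1+ψ₁(K₁−1)) = 0
⇒ ψ₁ = [z₁(K₁−1)+z₂(K₂−1)] / [−(K₁−1)(K₂−1)] = 0.4176/0.5835 = 0.716
Drum-1 compositions:
  n-hexane: x = 0.419, y = 0.796
  p-xylene: x = 0.581, y = 0.204
Drum-2 feed = drum-1 liquid: z₂ = (0.4193, 0.5807).
Drum 2:
Let ψ₂ = V/F and solve Σ zᵢ(Kᵢ−1)/(1+ψ₂(Kᵢ−1)) = 0.
Feasibility: ΣzᵢKᵢ = 1.520, Σzᵢ/Kᵢ = 1.233 — both > 1, two phases present.
Iterate (Newton) starting at ψ₂ = 0.5:
  ψ₂ = 0.500: g = 0.0541, g' = -0.609 → ψ₂ = 0.589
  ψ₂ = 0.589: g = 0.0017, g' = -0.574 → ψ₂ = 0.592
Converged at ψ₂ = 0.592.
  n-hexane: x = 0.198, y = 0.572
  p-xylene: x = 0.802, y = 0.428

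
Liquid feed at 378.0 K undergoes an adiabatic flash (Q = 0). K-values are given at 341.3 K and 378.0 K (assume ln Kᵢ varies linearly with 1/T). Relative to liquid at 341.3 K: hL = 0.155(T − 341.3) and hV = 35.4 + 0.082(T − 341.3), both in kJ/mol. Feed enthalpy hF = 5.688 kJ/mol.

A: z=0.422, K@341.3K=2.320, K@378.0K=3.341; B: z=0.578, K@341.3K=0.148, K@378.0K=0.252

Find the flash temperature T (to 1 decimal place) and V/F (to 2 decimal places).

T = 349.2 K, V/F = 0.13

Adiabatic flash: solve Rachford–Rice at each trial T, then check hF = ψ·hV(T) + (1−ψ)·hL(T).
  T = 341.3 K: K = (2.320, 0.148), RR gives ψ = 0.057, H_out = 2.033 kJ/mol
  T = 378.0 K: K = (3.341, 0.252), RR gives ψ = 0.317, H_out = 16.070 kJ/mol
  T = 359.6 K: K = (2.809, 0.196), RR gives ψ = 0.205, H_out = 9.822 kJ/mol
  T = 350.5 K: K = (2.560, 0.171), RR gives ψ = 0.139, H_out = 6.238 kJ/mol
  T = 345.9 K: K = (2.439, 0.159), RR gives ψ = 0.100, H_out = 4.226 kJ/mol
  T = 348.2 K: K = (2.499, 0.165), RR gives ψ = 0.120, H_out = 5.252 kJ/mol
Linear interpolation between T = 348.2 (H_out = 5.252) and T = 350.5 (H_out = 6.238) on hF = 5.688 gives T ≈ 349.2 K, at which ψ = 0.13.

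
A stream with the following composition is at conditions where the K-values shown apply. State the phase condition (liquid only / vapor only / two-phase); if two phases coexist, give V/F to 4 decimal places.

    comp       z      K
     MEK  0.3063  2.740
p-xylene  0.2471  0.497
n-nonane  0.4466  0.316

two-phase, V/F = 0.0951

ΣzᵢKᵢ = 1.1032; Σzᵢ/Kᵢ = 2.0223.
Both exceed 1, so a two-phase solution exists.
Material balance + equilibrium reduce to Σ zᵢ(Kᵢ−1)/(1+ψ(Kᵢ−1)) = 0.
Iterate (Newton) starting at ψ = 0.5:
  ψ = 0.5000: g = -0.34529, g' = -0.8594 → ψ = 0.0982
  ψ = 0.0982: g = -0.00304, g' = -0.9857 → ψ = 0.0951
Converged at ψ = 0.0951.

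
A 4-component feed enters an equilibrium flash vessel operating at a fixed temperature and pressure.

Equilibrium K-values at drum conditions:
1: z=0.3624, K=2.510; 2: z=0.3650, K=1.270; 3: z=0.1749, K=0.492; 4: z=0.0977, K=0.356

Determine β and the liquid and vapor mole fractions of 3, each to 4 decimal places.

Rachford–Rice: g(β) = Σ zᵢ(Kᵢ−1)/(1+β(Kᵢ−1)) = 0.
Feasibility: ΣzᵢKᵢ = 1.4940, Σzᵢ/Kᵢ = 1.0617 — both > 1, two phases present.
Newton iteration, β⁰ = 0.46:
  β = 0.4600: g = 0.20524, g' = -0.4675 → β = 0.8990
  β = 0.8990: g = -0.00157, g' = -0.5474 → β = 0.8962
Converged at β = 0.8962.
Compositions from xᵢ = zᵢ/(1+β(Kᵢ−1)), yᵢ = Kᵢxᵢ:
  1: x = 0.1540, y = 0.3865
  2: x = 0.2939, y = 0.3732
  3: x = 0.3211, y = 0.1580
  4: x = 0.2310, y = 0.0823

β = 0.8962, x_3 = 0.3211, y_3 = 0.1580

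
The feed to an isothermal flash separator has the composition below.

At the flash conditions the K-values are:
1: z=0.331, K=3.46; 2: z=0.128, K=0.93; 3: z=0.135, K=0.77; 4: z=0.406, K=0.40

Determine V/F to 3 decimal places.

Newton iteration, V/F⁰ = 0.5:
  V/F = 0.500: g = -0.0272, g' = -0.711 → V/F = 0.462
Converged at V/F = 0.462.

V/F = 0.462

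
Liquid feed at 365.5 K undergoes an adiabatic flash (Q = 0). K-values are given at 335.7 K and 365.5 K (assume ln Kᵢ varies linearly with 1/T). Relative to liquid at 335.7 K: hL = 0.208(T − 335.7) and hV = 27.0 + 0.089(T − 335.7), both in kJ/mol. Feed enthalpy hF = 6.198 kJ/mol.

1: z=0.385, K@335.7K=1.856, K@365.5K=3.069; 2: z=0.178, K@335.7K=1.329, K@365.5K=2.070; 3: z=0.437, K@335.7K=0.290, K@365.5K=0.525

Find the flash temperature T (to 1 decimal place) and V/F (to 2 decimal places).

Adiabatic flash: solve Rachford–Rice at each trial T, then check hF = ψ·hV(T) + (1−ψ)·hL(T).
  T = 335.7 K: K = (1.856, 1.329, 0.290), RR gives ψ = 0.151, H_out = 4.082 kJ/mol
  T = 365.5 K: K = (3.069, 2.070, 0.525), RR gives ψ = 0.923, H_out = 27.844 kJ/mol
  T = 350.6 K: K = (2.412, 1.674, 0.395), RR gives ψ = 0.546, H_out = 16.876 kJ/mol
  T = 343.1 K: K = (2.120, 1.494, 0.339), RR gives ψ = 0.365, H_out = 11.079 kJ/mol
  T = 339.4 K: K = (1.985, 1.410, 0.314), RR gives ψ = 0.265, H_out = 7.816 kJ/mol
  T = 337.5 K: K = (1.918, 1.368, 0.301), RR gives ψ = 0.209, H_out = 5.971 kJ/mol
Linear interpolation between T = 337.5 (H_out = 5.971) and T = 339.4 (H_out = 7.816) on hF = 6.198 gives T ≈ 337.7 K, at which ψ = 0.22.

T = 337.7 K, V/F = 0.22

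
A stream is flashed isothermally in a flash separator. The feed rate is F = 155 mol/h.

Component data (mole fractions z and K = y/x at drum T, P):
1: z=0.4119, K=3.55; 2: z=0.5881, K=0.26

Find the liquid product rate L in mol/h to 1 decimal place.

L = 104.5 mol/h

Binary case is linear: z₁(K₁−1)(1+ψ(K₂−1)) + z₂(K₂−1)(1+ψ(K₁−1)) = 0
⇒ ψ = [z₁(K₁−1)+z₂(K₂−1)] / [−(K₁−1)(K₂−1)] = 0.61515/1.88700 = 0.3260
Then V = ψ·F = 0.3260·155 = 50.5 mol/h and L = F − V = 104.5 mol/h.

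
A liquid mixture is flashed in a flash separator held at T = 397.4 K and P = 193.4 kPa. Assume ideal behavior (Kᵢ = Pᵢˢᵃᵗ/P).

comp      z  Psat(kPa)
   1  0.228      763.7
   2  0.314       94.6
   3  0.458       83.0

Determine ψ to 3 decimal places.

ψ = 0.155

Raoult's law: Kᵢ = Pᵢˢᵃᵗ/P = Pᵢˢᵃᵗ/193.4.
  K_1 = 763.7/193.4 = 3.94881, K_2 = 94.6/193.4 = 0.48914, K_3 = 83.0/193.4 = 0.42916
Let ψ = V/F and solve Σ zᵢ(Kᵢ−1)/(1+ψ(Kᵢ−1)) = 0.
Feasibility: ΣzᵢKᵢ = 1.250, Σzᵢ/Kᵢ = 1.767 — both > 1, two phases present.
Newton iteration, ψ⁰ = 0.39:
  ψ = 0.390: g = -0.2239, g' = -0.804 → ψ = 0.111
  ψ = 0.111: g = 0.0569, g' = -1.386 → ψ = 0.152
  ψ = 0.152: g = 0.0036, g' = -1.219 → ψ = 0.155
Converged at ψ = 0.155.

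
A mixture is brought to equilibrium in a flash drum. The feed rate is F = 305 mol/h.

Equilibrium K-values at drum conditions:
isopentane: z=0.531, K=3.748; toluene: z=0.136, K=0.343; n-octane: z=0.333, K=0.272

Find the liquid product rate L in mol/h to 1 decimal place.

L = 128.4 mol/h

Material balance + equilibrium reduce to Σ zᵢ(Kᵢ−1)/(1+ψ(Kᵢ−1)) = 0.
Feasibility: ΣzᵢKᵢ = 2.127, Σzᵢ/Kᵢ = 1.762 — both > 1, two phases present.
Iterate (Newton) starting at ψ = 0.5:
  ψ = 0.500: g = 0.1004, g' = -1.278 → ψ = 0.579
Converged at ψ = 0.579.
Then V = ψ·F = 0.5789·305 = 176.6 mol/h and L = F − V = 128.4 mol/h.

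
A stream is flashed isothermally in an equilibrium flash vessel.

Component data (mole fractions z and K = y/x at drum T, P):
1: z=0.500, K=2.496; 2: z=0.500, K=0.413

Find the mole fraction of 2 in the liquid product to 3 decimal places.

Let ψ = V/F and solve Σ zᵢ(Kᵢ−1)/(1+ψ(Kᵢ−1)) = 0.
Check two-phase: ΣzᵢKᵢ = 1.454 > 1 and Σzᵢ/Kᵢ = 1.411 > 1, so g(0) = 0.455 > 0 and g(1) = -0.411 < 0.
Binary case is linear: z₁(K₁−1)(1+ψ(K₂−1)) + z₂(K₂−1)(1+ψ(K₁−1)) = 0
⇒ ψ = [z₁(K₁−1)+z₂(K₂−1)] / [−(K₁−1)(K₂−1)] = 0.4545/0.8782 = 0.518
Compositions from xᵢ = zᵢ/(1+ψ(Kᵢ−1)), yᵢ = Kᵢxᵢ:
  1: x = 0.282, y = 0.703
  2: x = 0.718, y = 0.297

x_2 = 0.718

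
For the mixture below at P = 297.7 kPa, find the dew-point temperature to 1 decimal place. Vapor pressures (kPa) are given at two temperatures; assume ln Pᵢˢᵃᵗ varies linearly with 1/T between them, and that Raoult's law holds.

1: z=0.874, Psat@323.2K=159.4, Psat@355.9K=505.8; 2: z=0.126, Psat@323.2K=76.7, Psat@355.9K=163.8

T = 345.9 K

Dew-point temperature: Σzᵢ·P/Pᵢˢᵃᵗ(T) = 1. Interpolate ln Pᵢˢᵃᵗ = aᵢ + bᵢ/T.
  T = 323.2 K: ΣzᵢP/Pᵢˢᵃᵗ = 2.1214
  T = 355.9 K: ΣzᵢP/Pᵢˢᵃᵗ = 0.7434
  T = 339.5 K: ΣzᵢP/Pᵢˢᵃᵗ = 1.2218
  T = 347.7 K: ΣzᵢP/Pᵢˢᵃᵗ = 0.9466
  T = 343.6 K: ΣzᵢP/Pᵢˢᵃᵗ = 1.0735
  T = 345.6 K: ΣzᵢP/Pᵢˢᵃᵗ = 1.0092
Interpolating between 345.6 K and 347.7 K gives T ≈ 345.9 K.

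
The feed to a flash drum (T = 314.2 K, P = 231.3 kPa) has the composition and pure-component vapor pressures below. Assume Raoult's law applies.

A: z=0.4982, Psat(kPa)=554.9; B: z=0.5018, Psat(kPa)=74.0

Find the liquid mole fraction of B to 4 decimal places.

Raoult's law: Kᵢ = Pᵢˢᵃᵗ/P = Pᵢˢᵃᵗ/231.3.
  K_A = 554.9/231.3 = 2.399049, K_B = 74.0/231.3 = 0.319931
Material balance + equilibrium reduce to Σ zᵢ(Kᵢ−1)/(1+ψ(Kᵢ−1)) = 0.
g(0) = ΣzᵢKᵢ − 1 = 0.3557 and g(1) = 1 − Σzᵢ/Kᵢ = -0.7761, so a root lies in (0, 1).
Binary case is linear: z₁(K₁−1)(1+ψ(K₂−1)) + z₂(K₂−1)(1+ψ(K₁−1)) = 0
⇒ ψ = [z₁(K₁−1)+z₂(K₂−1)] / [−(K₁−1)(K₂−1)] = 0.35575/0.95145 = 0.3739
Compositions from xᵢ = zᵢ/(1+ψ(Kᵢ−1)), yᵢ = Kᵢxᵢ:
  A: x = 0.3271, y = 0.7847
  B: x = 0.6729, y = 0.2153

x_B = 0.6729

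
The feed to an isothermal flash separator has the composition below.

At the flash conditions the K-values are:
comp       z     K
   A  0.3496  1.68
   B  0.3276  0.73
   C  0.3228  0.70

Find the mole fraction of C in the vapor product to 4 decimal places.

y_C = 0.2459

Newton iteration, ψ⁰ = 0.54:
  ψ = 0.5400: g = -0.04523, g' = -0.1606 → ψ = 0.2583
  ψ = 0.2583: g = 0.00215, g' = -0.1787 → ψ = 0.2703
  ψ = 0.2703: g = 0.00001, g' = -0.1775 → ψ = 0.2704
Converged at ψ = 0.2704.
Compositions from xᵢ = zᵢ/(1+ψ(Kᵢ−1)), yᵢ = Kᵢxᵢ:
  A: x = 0.2953, y = 0.4961
  B: x = 0.3534, y = 0.2580
  C: x = 0.3513, y = 0.2459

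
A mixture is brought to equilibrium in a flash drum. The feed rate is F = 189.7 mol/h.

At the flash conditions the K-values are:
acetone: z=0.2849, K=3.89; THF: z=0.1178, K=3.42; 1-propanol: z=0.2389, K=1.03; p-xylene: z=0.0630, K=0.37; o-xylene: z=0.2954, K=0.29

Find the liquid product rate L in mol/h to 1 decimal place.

Material balance + equilibrium reduce to Σ zᵢ(Kᵢ−1)/(1+ψ(Kᵢ−1)) = 0.
Feasibility: ΣzᵢKᵢ = 1.8662, Σzᵢ/Kᵢ = 1.5285 — both > 1, two phases present.
Newton–Raphson from ψ = 0.44:
  ψ = 0.4400: g = 0.14766, g' = -0.9860 → ψ = 0.5898
  ψ = 0.5898: g = 0.00497, g' = -0.9467 → ψ = 0.5950
Converged at ψ = 0.5950.
Then V = ψ·F = 0.5950·189.7 = 112.9 mol/h and L = F − V = 76.8 mol/h.

L = 76.8 mol/h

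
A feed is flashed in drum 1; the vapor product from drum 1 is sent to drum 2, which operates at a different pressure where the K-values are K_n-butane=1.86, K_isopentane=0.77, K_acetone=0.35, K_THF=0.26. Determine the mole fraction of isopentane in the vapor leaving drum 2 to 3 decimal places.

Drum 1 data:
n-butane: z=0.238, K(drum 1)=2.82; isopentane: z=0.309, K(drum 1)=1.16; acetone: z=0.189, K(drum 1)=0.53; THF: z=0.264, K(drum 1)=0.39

y_isopentane (drum 2) = 0.276

Drum 1:
Iterate (Newton) starting at ψ₁ = 0.5:
  ψ₁ = 0.500: g = -0.0753, g' = -0.498 → ψ₁ = 0.349
  ψ₁ = 0.349: g = 0.0010, g' = -0.520 → ψ₁ = 0.351
Converged at ψ₁ = 0.351.
Drum-1 compositions:
  n-butane: x = 0.145, y = 0.410
  isopentane: x = 0.293, y = 0.339
  acetone: x = 0.226, y = 0.120
  THF: x = 0.336, y = 0.131
Drum-2 feed = drum-1 vapor: z₂ = (0.4097, 0.3394, 0.1199, 0.1310).
Drum 2:
Let ψ₂ = V/F and solve Σ zᵢ(Kᵢ−1)/(1+ψ₂(Kᵢ−1)) = 0.
Check two-phase: ΣzᵢKᵢ = 1.099 > 1 and Σzᵢ/Kᵢ = 1.507 > 1, so g(0) = 0.099 > 0 and g(1) = -0.507 < 0.
Newton iteration, ψ₂⁰ = 0.5:
  ψ₂ = 0.500: g = -0.1112, g' = -0.463 → ψ₂ = 0.260
  ψ₂ = 0.260: g = -0.0089, g' = -0.406 → ψ₂ = 0.238
Converged at ψ₂ = 0.238.
  n-butane: x = 0.340, y = 0.633
  isopentane: x = 0.359, y = 0.276
  acetone: x = 0.142, y = 0.050
  THF: x = 0.159, y = 0.041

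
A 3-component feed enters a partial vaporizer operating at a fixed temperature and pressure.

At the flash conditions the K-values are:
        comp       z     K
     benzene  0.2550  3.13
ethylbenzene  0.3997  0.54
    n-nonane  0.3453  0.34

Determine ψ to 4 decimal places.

ψ = 0.1106

Material balance + equilibrium reduce to Σ zᵢ(Kᵢ−1)/(1+ψ(Kᵢ−1)) = 0.
Feasibility: ΣzᵢKᵢ = 1.1314, Σzᵢ/Kᵢ = 1.8372 — both > 1, two phases present.
Newton–Raphson from ψ = 0.38:
  ψ = 0.3800: g = -0.22682, g' = -0.7455 → ψ = 0.0758
  ψ = 0.0758: g = 0.03727, g' = -1.1152 → ψ = 0.1092
  ψ = 0.1092: g = 0.00147, g' = -1.0299 → ψ = 0.1106
Converged at ψ = 0.1106.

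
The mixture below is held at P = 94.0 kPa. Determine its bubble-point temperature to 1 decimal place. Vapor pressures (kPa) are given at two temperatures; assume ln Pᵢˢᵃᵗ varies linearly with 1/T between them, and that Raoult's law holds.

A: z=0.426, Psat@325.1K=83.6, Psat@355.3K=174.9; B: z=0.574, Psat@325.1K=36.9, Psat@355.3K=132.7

Bubble-point temperature: ΣzᵢPᵢˢᵃᵗ(T) = P. Interpolate ln Pᵢˢᵃᵗ = aᵢ + bᵢ/T.
  T = 325.1 K: ΣzᵢPᵢˢᵃᵗ = 56.79 kPa
  T = 355.3 K: ΣzᵢPᵢˢᵃᵗ = 150.68 kPa
  T = 340.2 K: ΣzᵢPᵢˢᵃᵗ = 93.69 kPa
  T = 347.8 K: ΣzᵢPᵢˢᵃᵗ = 119.37 kPa
  T = 344.0 K: ΣzᵢPᵢˢᵃᵗ = 105.83 kPa
  T = 342.1 K: ΣzᵢPᵢˢᵃᵗ = 99.59 kPa
Interpolating between 340.2 K and 342.1 K gives T ≈ 340.3 K.

T = 340.3 K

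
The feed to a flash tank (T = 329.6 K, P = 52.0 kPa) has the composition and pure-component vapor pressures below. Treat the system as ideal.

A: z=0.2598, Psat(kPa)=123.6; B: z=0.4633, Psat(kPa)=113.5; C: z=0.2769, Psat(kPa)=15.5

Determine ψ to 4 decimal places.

Raoult's law: Kᵢ = Pᵢˢᵃᵗ/P = Pᵢˢᵃᵗ/52.0.
  K_A = 123.6/52.0 = 2.376923, K_B = 113.5/52.0 = 2.182692, K_C = 15.5/52.0 = 0.298077
Let ψ = V/F and solve Σ zᵢ(Kᵢ−1)/(1+ψ(Kᵢ−1)) = 0.
Check two-phase: ΣzᵢKᵢ = 1.7113 > 1 and Σzᵢ/Kᵢ = 1.2505 > 1, so g(0) = 0.7113 > 0 and g(1) = -0.2505 < 0.
Newton iteration, ψ⁰ = 0.54:
  ψ = 0.5400: g = 0.22655, g' = -0.7572 → ψ = 0.8392
  ψ = 0.8392: g = -0.03201, g' = -1.0771 → ψ = 0.8095
  ψ = 0.8095: g = -0.00101, g' = -1.0110 → ψ = 0.8085
Converged at ψ = 0.8085.

ψ = 0.8085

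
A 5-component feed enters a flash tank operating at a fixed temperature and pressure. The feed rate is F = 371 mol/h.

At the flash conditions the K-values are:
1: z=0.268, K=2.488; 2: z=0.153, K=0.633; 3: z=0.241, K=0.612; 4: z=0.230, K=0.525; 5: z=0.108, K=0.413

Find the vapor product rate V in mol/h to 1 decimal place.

Let ψ = V/F and solve Σ zᵢ(Kᵢ−1)/(1+ψ(Kᵢ−1)) = 0.
Feasibility: ΣzᵢKᵢ = 1.076, Σzᵢ/Kᵢ = 1.443 — both > 1, two phases present.
Iterate (Newton) starting at ψ = 0.55:
  ψ = 0.550: g = -0.2114, g' = -0.447 → ψ = 0.077
  ψ = 0.077: g = 0.0240, g' = -0.635 → ψ = 0.115
  ψ = 0.115: g = 0.0008, g' = -0.596 → ψ = 0.116
Converged at ψ = 0.116.
Then V = ψ·F = 0.1158·371 = 43.0 mol/h and L = F − V = 328.0 mol/h.

V = 43.0 mol/h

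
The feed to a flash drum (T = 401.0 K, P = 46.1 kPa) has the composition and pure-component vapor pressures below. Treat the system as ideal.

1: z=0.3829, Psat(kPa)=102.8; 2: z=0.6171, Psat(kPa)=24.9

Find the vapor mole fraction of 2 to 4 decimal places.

Raoult's law: Kᵢ = Pᵢˢᵃᵗ/P = Pᵢˢᵃᵗ/46.1.
  K_1 = 102.8/46.1 = 2.229935, K_2 = 24.9/46.1 = 0.540130
Rachford–Rice: g(β) = Σ zᵢ(Kᵢ−1)/(1+β(Kᵢ−1)) = 0.
Check two-phase: ΣzᵢKᵢ = 1.1872 > 1 and Σzᵢ/Kᵢ = 1.3142 > 1, so g(0) = 0.1872 > 0 and g(1) = -0.3142 < 0.
Newton iteration, β⁰ = 0.5:
  β = 0.5000: g = -0.07691, g' = -0.4422 → β = 0.3261
  β = 0.3261: g = 0.00230, g' = -0.4757 → β = 0.3309
Converged at β = 0.3309.
Compositions from xᵢ = zᵢ/(1+β(Kᵢ−1)), yᵢ = Kᵢxᵢ:
  1: x = 0.2721, y = 0.6069
  2: x = 0.7279, y = 0.3931

y_2 = 0.3931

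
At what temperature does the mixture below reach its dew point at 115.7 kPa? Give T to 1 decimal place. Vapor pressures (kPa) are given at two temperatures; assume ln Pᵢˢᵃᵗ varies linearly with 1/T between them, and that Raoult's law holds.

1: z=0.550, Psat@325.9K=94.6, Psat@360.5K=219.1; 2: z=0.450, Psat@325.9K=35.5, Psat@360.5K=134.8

T = 347.8 K

Dew-point temperature: Σzᵢ·P/Pᵢˢᵃᵗ(T) = 1. Interpolate ln Pᵢˢᵃᵗ = aᵢ + bᵢ/T.
  T = 325.9 K: ΣzᵢP/Pᵢˢᵃᵗ = 2.1393
  T = 360.5 K: ΣzᵢP/Pᵢˢᵃᵗ = 0.6767
  T = 343.2 K: ΣzᵢP/Pᵢˢᵃᵗ = 1.1605
  T = 351.9 K: ΣzᵢP/Pᵢˢᵃᵗ = 0.8775
  T = 347.5 K: ΣzᵢP/Pᵢˢᵃᵗ = 1.0085
  T = 349.7 K: ΣzᵢP/Pᵢˢᵃᵗ = 0.9402
Interpolating between 347.5 K and 349.7 K gives T ≈ 347.8 K.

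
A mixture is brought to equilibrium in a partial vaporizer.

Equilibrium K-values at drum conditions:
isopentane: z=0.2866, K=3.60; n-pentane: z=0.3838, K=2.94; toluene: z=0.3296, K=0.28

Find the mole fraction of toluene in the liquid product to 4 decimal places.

x_toluene = 0.7528

Material balance + equilibrium reduce to Σ zᵢ(Kᵢ−1)/(1+β(Kᵢ−1)) = 0.
g(0) = ΣzᵢKᵢ − 1 = 1.2524 and g(1) = 1 − Σzᵢ/Kᵢ = -0.3873, so a root lies in (0, 1).
Iterate (Newton) starting at β = 0.52:
  β = 0.5200: g = 0.30814, g' = -1.1448 → β = 0.7892
  β = 0.7892: g = -0.01125, g' = -1.3499 → β = 0.7808
Converged at β = 0.7808.
Compositions from xᵢ = zᵢ/(1+β(Kᵢ−1)), yᵢ = Kᵢxᵢ:
  isopentane: x = 0.0946, y = 0.3405
  n-pentane: x = 0.1526, y = 0.4487
  toluene: x = 0.7528, y = 0.2108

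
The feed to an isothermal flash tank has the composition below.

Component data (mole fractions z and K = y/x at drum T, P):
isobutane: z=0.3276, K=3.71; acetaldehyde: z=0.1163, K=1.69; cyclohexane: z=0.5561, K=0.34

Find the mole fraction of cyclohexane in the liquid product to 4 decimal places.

Rachford–Rice: g(V/F) = Σ zᵢ(Kᵢ−1)/(1+V/F(Kᵢ−1)) = 0.
g(0) = ΣzᵢKᵢ − 1 = 0.6010 and g(1) = 1 − Σzᵢ/Kᵢ = -0.7927, so a root lies in (0, 1).
Iterate (Newton) starting at V/F = 0.68:
  V/F = 0.6800: g = -0.29895, g' = -1.1207 → V/F = 0.4132
  V/F = 0.4132: g = -0.02343, g' = -1.0269 → V/F = 0.3904
  V/F = 0.3904: g = 0.00016, g' = -1.0420 → V/F = 0.3906
Converged at V/F = 0.3906.
Compositions from xᵢ = zᵢ/(1+V/F(Kᵢ−1)), yᵢ = Kᵢxᵢ:
  isobutane: x = 0.1591, y = 0.5904
  acetaldehyde: x = 0.0916, y = 0.1548
  cyclohexane: x = 0.7492, y = 0.2547

x_cyclohexane = 0.7492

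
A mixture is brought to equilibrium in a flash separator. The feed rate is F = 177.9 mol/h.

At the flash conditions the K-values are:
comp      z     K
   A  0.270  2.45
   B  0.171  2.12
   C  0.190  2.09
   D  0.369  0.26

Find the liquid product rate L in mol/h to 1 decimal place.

Rachford–Rice: g(V/F) = Σ zᵢ(Kᵢ−1)/(1+V/F(Kᵢ−1)) = 0.
Check two-phase: ΣzᵢKᵢ = 1.517 > 1 and Σzᵢ/Kᵢ = 1.701 > 1, so g(0) = 0.517 > 0 and g(1) = -0.701 < 0.
Newton iteration, V/F⁰ = 0.47:
  V/F = 0.470: g = 0.0766, g' = -0.867 → V/F = 0.558
  V/F = 0.558: g = -0.0024, g' = -0.929 → V/F = 0.556
Converged at V/F = 0.556.
Then V = V/F·F = 0.5558·177.9 = 98.9 mol/h and L = F − V = 79.0 mol/h.

L = 79.0 mol/h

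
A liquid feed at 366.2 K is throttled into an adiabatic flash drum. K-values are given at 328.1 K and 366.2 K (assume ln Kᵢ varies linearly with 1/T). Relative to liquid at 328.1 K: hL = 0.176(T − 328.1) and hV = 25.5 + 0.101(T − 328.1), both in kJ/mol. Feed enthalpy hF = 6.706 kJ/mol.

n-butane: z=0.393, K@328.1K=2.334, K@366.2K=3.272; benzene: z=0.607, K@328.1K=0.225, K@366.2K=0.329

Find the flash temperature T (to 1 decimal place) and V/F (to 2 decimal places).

Adiabatic flash: solve Rachford–Rice at each trial T, then check hF = ψ·hV(T) + (1−ψ)·hL(T).
  T = 328.1 K: K = (2.334, 0.225), RR gives ψ = 0.052, H_out = 1.328 kJ/mol
  T = 366.2 K: K = (3.272, 0.329), RR gives ψ = 0.319, H_out = 13.918 kJ/mol
  T = 347.1 K: K = (2.788, 0.275), RR gives ψ = 0.202, H_out = 8.217 kJ/mol
  T = 337.6 K: K = (2.557, 0.249), RR gives ψ = 0.134, H_out = 4.988 kJ/mol
  T = 342.4 K: K = (2.673, 0.262), RR gives ψ = 0.170, H_out = 6.663 kJ/mol
  T = 344.8 K: K = (2.731, 0.269), RR gives ψ = 0.187, H_out = 7.466 kJ/mol
Linear interpolation between T = 342.4 (H_out = 6.663) and T = 344.8 (H_out = 7.466) on hF = 6.706 gives T ≈ 342.5 K, at which ψ = 0.17.

T = 342.5 K, V/F = 0.17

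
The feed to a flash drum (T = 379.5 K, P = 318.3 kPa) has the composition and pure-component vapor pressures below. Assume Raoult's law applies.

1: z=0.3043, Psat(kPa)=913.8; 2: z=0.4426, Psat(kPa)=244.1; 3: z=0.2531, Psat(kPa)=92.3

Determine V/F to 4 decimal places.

Raoult's law: Kᵢ = Pᵢˢᵃᵗ/P = Pᵢˢᵃᵗ/318.3.
  K_1 = 913.8/318.3 = 2.870877, K_2 = 244.1/318.3 = 0.766887, K_3 = 92.3/318.3 = 0.289978
Material balance + equilibrium reduce to Σ zᵢ(Kᵢ−1)/(1+V/F(Kᵢ−1)) = 0.
Feasibility: ΣzᵢKᵢ = 1.2864, Σzᵢ/Kᵢ = 1.5560 — both > 1, two phases present.
Newton iteration, V/F⁰ = 0.5:
  V/F = 0.5000: g = -0.10126, g' = -0.6219 → V/F = 0.3372
  V/F = 0.3372: g = 0.00085, g' = -0.6494 → V/F = 0.3385
Converged at V/F = 0.3385.

V/F = 0.3385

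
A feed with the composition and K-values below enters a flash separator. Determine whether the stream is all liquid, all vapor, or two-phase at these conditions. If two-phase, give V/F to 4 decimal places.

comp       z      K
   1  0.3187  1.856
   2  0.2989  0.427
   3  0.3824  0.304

ΣzᵢKᵢ = 0.8354; Σzᵢ/Kᵢ = 2.1296.
Since ΣzᵢKᵢ < 1 the mixture is below its bubble point — single liquid phase.

all liquid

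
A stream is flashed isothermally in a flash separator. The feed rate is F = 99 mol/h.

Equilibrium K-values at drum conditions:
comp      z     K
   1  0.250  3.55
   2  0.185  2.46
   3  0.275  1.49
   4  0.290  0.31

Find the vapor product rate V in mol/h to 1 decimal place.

Newton–Raphson from V/F = 0.62:
  V/F = 0.620: g = 0.1424, g' = -0.813 → V/F = 0.795
  V/F = 0.795: g = -0.0108, g' = -0.974 → V/F = 0.784
Converged at V/F = 0.784.
Then V = V/F·F = 0.7839·99 = 77.6 mol/h and L = F − V = 21.4 mol/h.

V = 77.6 mol/h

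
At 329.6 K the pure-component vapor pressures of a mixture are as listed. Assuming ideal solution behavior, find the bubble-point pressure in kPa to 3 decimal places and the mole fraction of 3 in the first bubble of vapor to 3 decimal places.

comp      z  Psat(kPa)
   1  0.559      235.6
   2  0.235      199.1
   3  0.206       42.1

At the bubble point ψ → 0, so ΣzᵢKᵢ = 1 with Kᵢ = Pᵢˢᵃᵗ/P ⇒ P = ΣzᵢPᵢˢᵃᵗ.
P = 0.559·235.6 + 0.235·199.1 + 0.206·42.1 = 187.161 kPa
yᵢ = zᵢPᵢˢᵃᵗ/P ⇒ y_3 = 0.206·42.1/187.161 = 0.046

Pbub = 187.161 kPa, y_3 = 0.046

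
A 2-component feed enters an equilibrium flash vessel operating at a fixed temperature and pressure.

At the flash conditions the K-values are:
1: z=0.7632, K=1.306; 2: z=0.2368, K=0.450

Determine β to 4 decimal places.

Let β = V/F and solve Σ zᵢ(Kᵢ−1)/(1+β(Kᵢ−1)) = 0.
Feasibility: ΣzᵢKᵢ = 1.1033, Σzᵢ/Kᵢ = 1.1106 — both > 1, two phases present.
Binary case is linear: z₁(K₁−1)(1+β(K₂−1)) + z₂(K₂−1)(1+β(K₁−1)) = 0
⇒ β = [z₁(K₁−1)+z₂(K₂−1)] / [−(K₁−1)(K₂−1)] = 0.10330/0.16830 = 0.6138

β = 0.6138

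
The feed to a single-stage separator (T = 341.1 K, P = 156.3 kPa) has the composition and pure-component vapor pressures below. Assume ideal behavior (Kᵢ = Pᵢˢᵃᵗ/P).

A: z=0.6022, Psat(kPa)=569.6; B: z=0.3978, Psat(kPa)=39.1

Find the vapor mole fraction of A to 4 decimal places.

y_A = 0.8051

Raoult's law: Kᵢ = Pᵢˢᵃᵗ/P = Pᵢˢᵃᵗ/156.3.
  K_A = 569.6/156.3 = 3.644274, K_B = 39.1/156.3 = 0.250160
Material balance + equilibrium reduce to Σ zᵢ(Kᵢ−1)/(1+V/F(Kᵢ−1)) = 0.
Check two-phase: ΣzᵢKᵢ = 2.2941 > 1 and Σzᵢ/Kᵢ = 1.7554 > 1, so g(0) = 1.2941 > 0 and g(1) = -0.7554 < 0.
Binary case is linear: z₁(K₁−1)(1+V/F(K₂−1)) + z₂(K₂−1)(1+V/F(K₁−1)) = 0
⇒ V/F = [z₁(K₁−1)+z₂(K₂−1)] / [−(K₁−1)(K₂−1)] = 1.29410/1.98278 = 0.6527
Compositions from xᵢ = zᵢ/(1+V/F(Kᵢ−1)), yᵢ = Kᵢxᵢ:
  A: x = 0.2209, y = 0.8051
  B: x = 0.7791, y = 0.1949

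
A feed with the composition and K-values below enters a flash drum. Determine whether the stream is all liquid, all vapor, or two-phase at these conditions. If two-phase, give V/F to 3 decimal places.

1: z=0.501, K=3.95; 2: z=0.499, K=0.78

all vapor

ΣzᵢKᵢ = 2.368; Σzᵢ/Kᵢ = 0.767.
Since Σzᵢ/Kᵢ < 1 the mixture is above its dew point — single vapor phase.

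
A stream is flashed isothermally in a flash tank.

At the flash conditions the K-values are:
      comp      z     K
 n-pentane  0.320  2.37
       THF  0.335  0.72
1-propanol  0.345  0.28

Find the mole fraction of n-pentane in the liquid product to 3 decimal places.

x_n-pentane = 0.271

Newton iteration, β⁰ = 0.5:
  β = 0.500: g = -0.2370, g' = -0.684 → β = 0.153
  β = 0.153: g = -0.0149, g' = -0.665 → β = 0.131
Converged at β = 0.131.
Compositions from xᵢ = zᵢ/(1+β(Kᵢ−1)), yᵢ = Kᵢxᵢ:
  n-pentane: x = 0.271, y = 0.643
  THF: x = 0.348, y = 0.250
  1-propanol: x = 0.381, y = 0.107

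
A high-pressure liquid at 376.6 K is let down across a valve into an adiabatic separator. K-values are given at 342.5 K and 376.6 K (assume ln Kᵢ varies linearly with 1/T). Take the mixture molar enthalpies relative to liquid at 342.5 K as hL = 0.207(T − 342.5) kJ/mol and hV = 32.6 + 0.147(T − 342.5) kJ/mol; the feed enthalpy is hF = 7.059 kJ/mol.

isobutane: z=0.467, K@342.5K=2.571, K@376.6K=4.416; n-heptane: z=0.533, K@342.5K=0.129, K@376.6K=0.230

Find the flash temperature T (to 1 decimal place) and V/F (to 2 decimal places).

Adiabatic flash: solve Rachford–Rice at each trial T, then check hF = ψ·hV(T) + (1−ψ)·hL(T).
  T = 342.5 K: K = (2.571, 0.129), RR gives ψ = 0.197, H_out = 6.419 kJ/mol
  T = 376.6 K: K = (4.416, 0.230), RR gives ψ = 0.450, H_out = 20.822 kJ/mol
  T = 359.6 K: K = (3.416, 0.175), RR gives ψ = 0.345, H_out = 14.441 kJ/mol
  T = 351.1 K: K = (2.976, 0.151), RR gives ψ = 0.280, H_out = 10.771 kJ/mol
  T = 346.8 K: K = (2.769, 0.140), RR gives ψ = 0.241, H_out = 8.699 kJ/mol
  T = 344.6 K: K = (2.666, 0.134), RR gives ψ = 0.219, H_out = 7.562 kJ/mol
Linear interpolation between T = 342.5 (H_out = 6.419) and T = 344.6 (H_out = 7.562) on hF = 7.059 gives T ≈ 343.7 K, at which ψ = 0.21.

T = 343.7 K, V/F = 0.21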